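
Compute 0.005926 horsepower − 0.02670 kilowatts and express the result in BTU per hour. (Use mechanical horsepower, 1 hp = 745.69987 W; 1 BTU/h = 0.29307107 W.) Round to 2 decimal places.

-76.03 BTU/h

0.005926 hp = 15.0783 BTU/h and 0.02670 kW = 91.1042 BTU/h.
15.0783 − 91.1042 ≈ -76.03 BTU/h.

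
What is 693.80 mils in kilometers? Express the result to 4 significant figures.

1.762e-5 km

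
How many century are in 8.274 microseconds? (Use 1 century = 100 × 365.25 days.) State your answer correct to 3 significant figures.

2.62 × 10^-15 centuries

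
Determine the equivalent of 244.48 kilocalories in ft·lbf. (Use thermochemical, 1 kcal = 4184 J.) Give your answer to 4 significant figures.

754500 ft·lbf

1 kilocalorie = 3085.96 ft·lbf.
244.48 × 3085.96 ≈ 754500 ft·lbf.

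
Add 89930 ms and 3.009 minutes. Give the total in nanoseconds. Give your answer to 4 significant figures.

89930 ms = 8.99300 × 10^10 ns and 3.009 min = 1.80540 × 10^11 ns.
8.99300 × 10^10 + 1.80540 × 10^11 ≈ 2.705 × 10^11 ns.

2.705 × 10^11 ns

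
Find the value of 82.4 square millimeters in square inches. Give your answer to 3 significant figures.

0.128 square inches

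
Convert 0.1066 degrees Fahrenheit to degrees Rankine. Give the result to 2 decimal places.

°R = °F + 459.67.
Applying the formula gives 459.78 °R.

459.78 degrees Rankine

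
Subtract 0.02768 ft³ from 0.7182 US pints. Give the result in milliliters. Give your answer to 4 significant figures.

0.7182 US pt = 339.835 mL and 0.02768 ft³ = 783.810 mL.
339.835 − 783.810 ≈ -444.0 mL.

-444.0 mL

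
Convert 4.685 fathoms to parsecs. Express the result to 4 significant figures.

1 fathom = 5.92674e-17 pc.
So 4.685 × 5.92674e-17 ≈ 2.777e-16 pc.

2.777e-16 pc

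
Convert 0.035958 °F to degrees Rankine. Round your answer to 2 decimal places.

459.71 degrees Rankine

°R = °F + 459.67.
Applying the formula gives 459.71 °R.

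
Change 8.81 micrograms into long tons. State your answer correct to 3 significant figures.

8.67e-12 long ton

1 microgram = 9.84207e-13 long ton.
So 8.81 × 9.84207e-13 ≈ 8.67e-12 long ton.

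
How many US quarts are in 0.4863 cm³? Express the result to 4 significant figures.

1 cm³ = 0.00105669 US qt.
Thus 0.4863 × 0.00105669 ≈ 0.0005139 US qt.

0.0005139 US qt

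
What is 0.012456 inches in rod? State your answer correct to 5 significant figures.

6.2909 × 10^-5 rods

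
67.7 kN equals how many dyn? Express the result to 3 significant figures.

6.77 × 10^9 dyn

1 kN = 1.00000 × 10^8 dyn.
67.7 × 1.00000 × 10^8 ≈ 6.77 × 10^9 dyn.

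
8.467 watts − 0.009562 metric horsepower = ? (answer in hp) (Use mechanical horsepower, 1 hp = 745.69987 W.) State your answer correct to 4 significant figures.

8.467 W = 0.0113544 hp and 0.009562 PS = 0.00943119 hp.
0.0113544 − 0.00943119 ≈ 0.001923 hp.

0.001923 hp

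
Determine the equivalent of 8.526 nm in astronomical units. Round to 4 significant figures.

5.699e-20 au

1 nanometer = 6.68459e-21 astronomical units.
So 8.526 × 6.68459e-21 ≈ 5.699e-20 au.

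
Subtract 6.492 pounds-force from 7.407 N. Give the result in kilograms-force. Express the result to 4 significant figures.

-2.189 kilograms-force

7.407 N = 0.755304 kgf and 6.492 lbf = 2.94472 kgf.
0.755304 − 2.94472 ≈ -2.189 kgf.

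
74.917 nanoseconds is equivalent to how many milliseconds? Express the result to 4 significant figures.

7.492 × 10^-5 ms

1 ns = 1.00000 × 10^-6 ms.
Then 74.917 × 1.00000 × 10^-6 ≈ 7.492 × 10^-5 ms.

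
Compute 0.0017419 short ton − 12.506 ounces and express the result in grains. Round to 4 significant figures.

18920 grains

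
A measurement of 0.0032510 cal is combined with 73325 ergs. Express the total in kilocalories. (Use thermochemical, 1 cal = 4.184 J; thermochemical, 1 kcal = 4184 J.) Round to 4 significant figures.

0.0032510 cal = 3.25100e-6 kcal and 73325 erg = 1.75251e-6 kcal.
3.25100e-6 + 1.75251e-6 ≈ 5.004e-6 kcal.

5.004e-6 kilocalories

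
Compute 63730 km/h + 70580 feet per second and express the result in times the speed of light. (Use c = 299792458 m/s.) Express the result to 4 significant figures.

0.0001308 c

63730 km/h = 5.90501e-5 c and 70580 ft/s = 7.17589e-5 c.
5.90501e-5 + 7.17589e-5 ≈ 0.0001308 c.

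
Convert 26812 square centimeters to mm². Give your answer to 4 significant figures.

1 square centimeter = 100.000 square millimeters.
Then 26812 × 100.000 ≈ 2.681 × 10^6 mm².

2.681 × 10^6 mm²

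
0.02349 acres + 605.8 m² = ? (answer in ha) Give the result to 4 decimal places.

0.02349 acre = 0.00950607 ha and 605.8 m² = 0.0605800 ha.
0.00950607 + 0.0605800 ≈ 0.0701 ha.

0.0701 hectares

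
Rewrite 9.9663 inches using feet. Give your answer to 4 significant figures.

1 in = 0.0833333 feet.
So 9.9663 × 0.0833333 ≈ 0.8305 ft.

0.8305 feet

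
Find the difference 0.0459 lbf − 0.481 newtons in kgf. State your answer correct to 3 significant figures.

0.0459 lbf = 0.0208199 kgf and 0.481 N = 0.0490483 kgf.
0.0208199 − 0.0490483 ≈ -0.0282 kgf.

-0.0282 kgf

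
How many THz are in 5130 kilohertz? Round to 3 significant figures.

1 kilohertz = 1.00000e-9 terahertz.
5130 × 1.00000e-9 ≈ 5.13e-6 THz.

5.13e-6 THz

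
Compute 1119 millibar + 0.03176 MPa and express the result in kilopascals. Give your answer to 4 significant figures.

1119 mbar = 111.900 kPa and 0.03176 MPa = 31.7600 kPa.
111.900 + 31.7600 ≈ 143.7 kPa.

143.7 kilopascals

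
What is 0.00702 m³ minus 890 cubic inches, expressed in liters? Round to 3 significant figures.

-7.56 liters

0.00702 m³ = 7.02000 L and 890 in³ = 14.5845 L.
7.02000 − 14.5845 ≈ -7.56 L.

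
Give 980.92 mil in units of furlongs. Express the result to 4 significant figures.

0.0001239 furlongs

1 mil = 1.26263e-7 furlong.
Then 980.92 × 1.26263e-7 ≈ 0.0001239 furlong.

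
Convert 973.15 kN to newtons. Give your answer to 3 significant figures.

1 kN = 1000.00 newtons.
Thus 973.15 × 1000.00 ≈ 973000 N.

973000 N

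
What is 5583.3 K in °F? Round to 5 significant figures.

9590.3 °F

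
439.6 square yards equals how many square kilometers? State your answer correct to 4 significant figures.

1 square yard = 8.36127e-7 km².
Then 439.6 × 8.36127e-7 ≈ 0.0003676 km².

0.0003676 km²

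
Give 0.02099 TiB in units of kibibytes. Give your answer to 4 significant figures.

2.254 × 10^7 KiB

1 tebibyte = 1.07374 × 10^9 KiB.
0.02099 × 1.07374 × 10^9 ≈ 2.254 × 10^7 KiB.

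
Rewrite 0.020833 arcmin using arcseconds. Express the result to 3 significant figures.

1 arcminute = 60.0000 arcsec.
Then 0.020833 × 60.0000 ≈ 1.25 arcsec.

1.25 arcsec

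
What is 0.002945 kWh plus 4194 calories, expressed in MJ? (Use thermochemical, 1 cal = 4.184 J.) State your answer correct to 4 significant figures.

0.02815 megajoules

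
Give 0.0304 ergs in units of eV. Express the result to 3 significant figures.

1.90 × 10^10 eV

1 erg = 6.24151 × 10^11 eV.
Then 0.0304 × 6.24151 × 10^11 ≈ 1.90 × 10^10 eV.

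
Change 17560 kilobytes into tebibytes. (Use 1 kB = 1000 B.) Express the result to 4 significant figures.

1 kilobyte = 9.09495e-10 tebibytes.
So 17560 × 9.09495e-10 ≈ 1.597e-5 TiB.

1.597e-5 TiB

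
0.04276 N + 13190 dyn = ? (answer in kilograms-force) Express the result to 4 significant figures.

0.01781 kilograms-force

0.04276 N = 0.00436031 kgf and 13190 dyn = 0.0134501 kgf.
0.00436031 + 0.0134501 ≈ 0.01781 kgf.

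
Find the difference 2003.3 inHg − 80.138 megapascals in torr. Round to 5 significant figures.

-550200 torr

2003.3 inHg = 50883.8 torr and 80.138 MPa = 601084 torr.
50883.8 − 601084 ≈ -550200 torr.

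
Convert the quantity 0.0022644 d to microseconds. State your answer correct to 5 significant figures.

1.9564e+8 μs

1 day = 8.64000e+10 microseconds.
So 0.0022644 × 8.64000e+10 ≈ 1.9564e+8 μs.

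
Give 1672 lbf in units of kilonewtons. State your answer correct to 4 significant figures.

1 lbf = 0.00444822 kilonewtons.
1672 × 0.00444822 ≈ 7.437 kN.

7.437 kN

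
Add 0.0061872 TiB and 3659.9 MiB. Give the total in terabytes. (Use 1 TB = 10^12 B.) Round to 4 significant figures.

0.01064 terabytes

0.0061872 TiB = 0.00680290 TB and 3659.9 MiB = 0.00383768 TB.
0.00680290 + 0.00383768 ≈ 0.01064 TB.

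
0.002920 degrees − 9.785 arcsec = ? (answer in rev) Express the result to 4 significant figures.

5.610e-7 revolutions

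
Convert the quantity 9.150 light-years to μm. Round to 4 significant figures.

1 ly = 9.46073 × 10^21 μm.
Thus 9.150 × 9.46073 × 10^21 ≈ 8.657 × 10^22 μm.

8.657 × 10^22 μm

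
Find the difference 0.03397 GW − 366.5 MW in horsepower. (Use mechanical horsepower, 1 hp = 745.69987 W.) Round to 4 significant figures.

-445900 hp

0.03397 GW = 45554.5 hp and 366.5 MW = 491485 hp.
45554.5 − 491485 ≈ -445900 hp.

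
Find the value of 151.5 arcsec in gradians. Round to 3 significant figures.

1 arcsec = 0.000308642 grad.
So 151.5 × 0.000308642 ≈ 0.0468 grad.

0.0468 gradians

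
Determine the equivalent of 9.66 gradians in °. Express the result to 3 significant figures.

8.69 °

1 grad = 0.900000 °.
9.66 × 0.900000 ≈ 8.69 °.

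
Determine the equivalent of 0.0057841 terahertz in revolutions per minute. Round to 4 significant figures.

1 THz = 6.00000 × 10^13 revolutions per minute.
Then 0.0057841 × 6.00000 × 10^13 ≈ 3.470 × 10^11 rpm.

3.470 × 10^11 revolutions per minute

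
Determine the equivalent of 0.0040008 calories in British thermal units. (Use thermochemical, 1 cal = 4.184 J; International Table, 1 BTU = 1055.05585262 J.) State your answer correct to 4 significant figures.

1.587e-5 BTU

1 cal = 0.00396567 British thermal units.
Thus 0.0040008 × 0.00396567 ≈ 1.587e-5 BTU.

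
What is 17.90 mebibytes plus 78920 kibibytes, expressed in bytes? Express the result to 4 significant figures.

9.958 × 10^7 bytes

17.90 MiB = 1.87695 × 10^7 B and 78920 KiB = 8.08141 × 10^7 B.
1.87695 × 10^7 + 8.08141 × 10^7 ≈ 9.958 × 10^7 B.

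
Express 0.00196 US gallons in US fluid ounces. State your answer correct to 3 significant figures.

0.251 US fl oz

1 US gal = 128.000 US fl oz.
So 0.00196 × 128.000 ≈ 0.251 US fl oz.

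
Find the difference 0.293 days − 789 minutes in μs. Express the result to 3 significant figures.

-2.20e+10 microseconds

0.293 d = 2.53152e+10 μs and 789 min = 4.73400e+10 μs.
2.53152e+10 − 4.73400e+10 ≈ -2.20e+10 μs.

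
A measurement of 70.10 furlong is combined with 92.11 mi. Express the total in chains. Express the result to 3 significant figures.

8070 chain

70.10 furlong = 701.000 chain and 92.11 mi = 7368.80 chain.
701.000 + 7368.80 ≈ 8070 chain.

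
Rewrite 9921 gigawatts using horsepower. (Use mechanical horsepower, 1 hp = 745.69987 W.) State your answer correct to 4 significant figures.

1 gigawatt = 1.34102 × 10^6 hp.
So 9921 × 1.34102 × 10^6 ≈ 1.330 × 10^10 hp.

1.330 × 10^10 horsepower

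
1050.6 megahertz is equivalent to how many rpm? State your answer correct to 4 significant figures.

6.304 × 10^10 revolutions per minute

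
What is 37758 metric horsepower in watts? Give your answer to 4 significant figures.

2.777 × 10^7 watts

1 metric horsepower = 735.499 W.
37758 × 735.499 ≈ 2.777 × 10^7 W.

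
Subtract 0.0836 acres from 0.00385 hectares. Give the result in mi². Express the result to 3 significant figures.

-0.000116 square miles

0.00385 ha = 1.48649 × 10^-5 mi² and 0.0836 acre = 0.000130625 mi².
1.48649 × 10^-5 − 0.000130625 ≈ -0.000116 mi².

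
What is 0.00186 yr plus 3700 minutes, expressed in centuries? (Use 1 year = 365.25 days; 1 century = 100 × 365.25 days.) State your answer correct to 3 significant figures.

0.00186 yr = 1.86000 × 10^-5 century and 3700 min = 7.03476 × 10^-5 century.
1.86000 × 10^-5 + 7.03476 × 10^-5 ≈ 8.89 × 10^-5 century.

8.89 × 10^-5 century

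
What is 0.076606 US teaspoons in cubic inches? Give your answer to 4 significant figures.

0.02304 cubic inches

1 US teaspoon = 0.300781 in³.
Then 0.076606 × 0.300781 ≈ 0.02304 in³.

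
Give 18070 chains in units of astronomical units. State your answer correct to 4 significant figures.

2.430e-6 astronomical units

1 chain = 1.34473e-10 astronomical units.
Then 18070 × 1.34473e-10 ≈ 2.430e-6 au.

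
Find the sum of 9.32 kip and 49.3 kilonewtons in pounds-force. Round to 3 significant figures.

20400 lbf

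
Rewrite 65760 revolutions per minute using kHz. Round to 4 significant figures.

1.096 kHz

1 rpm = 1.66667e-5 kHz.
Thus 65760 × 1.66667e-5 ≈ 1.096 kHz.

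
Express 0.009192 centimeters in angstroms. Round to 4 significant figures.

1 centimeter = 1.00000e+8 angstroms.
Then 0.009192 × 1.00000e+8 ≈ 919200 Å.

919200 angstroms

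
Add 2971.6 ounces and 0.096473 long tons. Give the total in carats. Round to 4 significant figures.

911300 carats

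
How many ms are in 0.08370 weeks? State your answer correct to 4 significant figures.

5.062e+7 milliseconds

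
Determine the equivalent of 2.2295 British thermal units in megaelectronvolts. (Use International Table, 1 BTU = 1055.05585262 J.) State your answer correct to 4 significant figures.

1.468 × 10^16 megaelectronvolts

1 BTU = 6.58514 × 10^15 MeV.
Then 2.2295 × 6.58514 × 10^15 ≈ 1.468 × 10^16 MeV.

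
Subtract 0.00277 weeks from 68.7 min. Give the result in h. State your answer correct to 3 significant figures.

0.680 h

68.7 min = 1.14500 h and 0.00277 wk = 0.465360 h.
1.14500 − 0.465360 ≈ 0.680 h.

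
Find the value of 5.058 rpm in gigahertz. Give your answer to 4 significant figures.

8.430 × 10^-11 gigahertz

1 revolution per minute = 1.66667 × 10^-11 GHz.
5.058 × 1.66667 × 10^-11 ≈ 8.430 × 10^-11 GHz.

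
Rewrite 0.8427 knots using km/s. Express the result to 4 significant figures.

1 knot = 0.000514444 kilometers per second.
So 0.8427 × 0.000514444 ≈ 0.0004335 km/s.

0.0004335 kilometers per second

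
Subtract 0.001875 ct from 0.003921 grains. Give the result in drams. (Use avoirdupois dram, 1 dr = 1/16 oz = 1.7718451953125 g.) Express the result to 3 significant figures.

-6.82e-5 drams

0.003921 gr = 0.000143397 dr and 0.001875 ct = 0.000211644 dr.
0.000143397 − 0.000211644 ≈ -6.82e-5 dr.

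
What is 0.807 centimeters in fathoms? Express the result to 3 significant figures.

1 cm = 0.00546807 fathoms.
So 0.807 × 0.00546807 ≈ 0.00441 fathom.

0.00441 fathom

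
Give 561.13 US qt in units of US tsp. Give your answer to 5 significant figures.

107740 US teaspoons

1 US quart = 192.000 US tsp.
Then 561.13 × 192.000 ≈ 107740 US tsp.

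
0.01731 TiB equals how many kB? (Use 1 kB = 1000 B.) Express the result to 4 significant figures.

1.903 × 10^7 kB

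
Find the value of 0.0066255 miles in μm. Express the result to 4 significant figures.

1 mile = 1.60934e+9 micrometers.
Thus 0.0066255 × 1.60934e+9 ≈ 1.066e+7 μm.

1.066e+7 micrometers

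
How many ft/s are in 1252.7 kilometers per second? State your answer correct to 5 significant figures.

1 kilometer per second = 3280.84 ft/s.
Then 1252.7 × 3280.84 ≈ 4.1099 × 10^6 ft/s.

4.1099 × 10^6 ft/s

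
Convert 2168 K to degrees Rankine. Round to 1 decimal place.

°R = K × 9/5.
Applying the formula gives 3902.4 °R.

3902.4 degrees Rankine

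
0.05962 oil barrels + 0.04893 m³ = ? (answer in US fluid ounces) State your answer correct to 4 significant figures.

1975 US fl oz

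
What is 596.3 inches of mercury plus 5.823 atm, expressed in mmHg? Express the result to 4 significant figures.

19570 millimeters of mercury

596.3 inHg = 15146.0 mmHg and 5.823 atm = 4425.48 mmHg.
15146.0 + 4425.48 ≈ 19570 mmHg.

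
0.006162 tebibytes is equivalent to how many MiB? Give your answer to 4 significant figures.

1 tebibyte = 1.04858e+6 MiB.
Then 0.006162 × 1.04858e+6 ≈ 6461 MiB.

6461 MiB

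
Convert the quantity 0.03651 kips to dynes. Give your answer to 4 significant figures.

1 kip = 4.44822e+8 dyn.
So 0.03651 × 4.44822e+8 ≈ 1.624e+7 dyn.

1.624e+7 dynes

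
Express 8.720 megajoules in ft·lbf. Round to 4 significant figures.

6.432e+6 ft·lbf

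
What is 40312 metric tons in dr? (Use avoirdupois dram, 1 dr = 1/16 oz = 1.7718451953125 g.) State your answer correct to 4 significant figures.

2.275e+10 dr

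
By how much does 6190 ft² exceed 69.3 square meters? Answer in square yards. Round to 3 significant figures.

605 yd²

6190 ft² = 687.778 yd² and 69.3 m² = 82.8821 yd².
687.778 − 82.8821 ≈ 605 yd².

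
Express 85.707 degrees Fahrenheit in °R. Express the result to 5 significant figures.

545.38 degrees Rankine

°R = °F + 459.67.
Applying the formula gives 545.38 °R.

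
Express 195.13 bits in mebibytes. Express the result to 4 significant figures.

2.326 × 10^-5 mebibytes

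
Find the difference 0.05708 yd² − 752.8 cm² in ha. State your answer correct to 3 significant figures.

-2.76 × 10^-6 ha

0.05708 yd² = 4.77261 × 10^-6 ha and 752.8 cm² = 7.52800 × 10^-6 ha.
4.77261 × 10^-6 − 7.52800 × 10^-6 ≈ -2.76 × 10^-6 ha.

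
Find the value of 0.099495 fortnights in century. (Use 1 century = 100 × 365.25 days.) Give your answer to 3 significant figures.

3.81e-5 centuries

1 fortnight = 0.000383299 century.
So 0.099495 × 0.000383299 ≈ 3.81e-5 century.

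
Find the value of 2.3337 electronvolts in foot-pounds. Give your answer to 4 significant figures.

2.758e-19 ft·lbf

1 eV = 1.18170e-19 foot-pounds.
Thus 2.3337 × 1.18170e-19 ≈ 2.758e-19 ft·lbf.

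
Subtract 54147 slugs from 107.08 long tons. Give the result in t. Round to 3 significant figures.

-681 t

107.08 long ton = 108.798 t and 54147 slug = 790.216 t.
108.798 − 790.216 ≈ -681 t.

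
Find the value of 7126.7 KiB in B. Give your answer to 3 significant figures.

1 kibibyte = 1024.00 B.
Thus 7126.7 × 1024.00 ≈ 7.30 × 10^6 B.

7.30 × 10^6 B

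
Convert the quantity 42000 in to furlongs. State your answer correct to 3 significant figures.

5.30 furlongs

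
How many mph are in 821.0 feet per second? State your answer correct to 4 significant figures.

1 ft/s = 0.681818 mph.
So 821.0 × 0.681818 ≈ 559.8 mph.

559.8 miles per hour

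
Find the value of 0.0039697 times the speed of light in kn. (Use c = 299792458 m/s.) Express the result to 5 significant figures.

2.3133e+6 kn

1 speed of light = 5.82750e+8 kn.
So 0.0039697 × 5.82750e+8 ≈ 2.3133e+6 kn.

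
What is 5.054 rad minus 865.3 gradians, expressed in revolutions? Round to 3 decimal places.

-1.359 rev

5.054 rad = 0.804369 rev and 865.3 grad = 2.16325 rev.
0.804369 − 2.16325 ≈ -1.359 rev.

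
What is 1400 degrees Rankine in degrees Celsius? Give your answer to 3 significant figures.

505 °C

°R = (°C + 273.15) × 9/5.
Applying the formula gives 505 °C.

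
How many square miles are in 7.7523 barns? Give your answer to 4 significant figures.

2.993e-34 mi²

1 barn = 3.86102e-35 mi².
Then 7.7523 × 3.86102e-35 ≈ 2.993e-34 mi².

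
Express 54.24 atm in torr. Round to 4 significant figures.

1 atm = 760.000 torr.
Then 54.24 × 760.000 ≈ 41220 torr.

41220 torr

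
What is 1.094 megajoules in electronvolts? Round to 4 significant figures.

6.828 × 10^24 eV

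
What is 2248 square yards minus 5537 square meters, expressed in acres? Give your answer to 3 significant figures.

-0.904 acre

2248 yd² = 0.464463 acre and 5537 m² = 1.36822 acre.
0.464463 − 1.36822 ≈ -0.904 acre.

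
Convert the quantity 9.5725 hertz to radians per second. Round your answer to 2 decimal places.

60.15 rad/s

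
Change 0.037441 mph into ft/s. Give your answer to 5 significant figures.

0.054913 feet per second

1 mile per hour = 1.466667 ft/s.
Then 0.037441 × 1.466667 ≈ 0.054913 ft/s.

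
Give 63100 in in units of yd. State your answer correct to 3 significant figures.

1 in = 0.0277778 yd.
Thus 63100 × 0.0277778 ≈ 1750 yd.

1750 yd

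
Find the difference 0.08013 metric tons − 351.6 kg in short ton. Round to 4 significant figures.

-0.2992 short tons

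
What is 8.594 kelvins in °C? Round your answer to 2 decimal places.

-264.56 °C

K = °C + 273.15.
Applying the formula gives -264.56 °C.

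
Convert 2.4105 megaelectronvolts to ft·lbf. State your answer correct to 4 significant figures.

1 megaelectronvolt = 1.18170e-13 ft·lbf.
2.4105 × 1.18170e-13 ≈ 2.848e-13 ft·lbf.

2.848e-13 ft·lbf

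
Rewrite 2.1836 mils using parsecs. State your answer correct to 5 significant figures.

1.7974e-21 pc

1 mil = 8.23158e-22 parsecs.
So 2.1836 × 8.23158e-22 ≈ 1.7974e-21 pc.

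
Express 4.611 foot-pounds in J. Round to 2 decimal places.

6.25 J

1 foot-pound = 1.35582 J.
So 4.611 × 1.35582 ≈ 6.25 J.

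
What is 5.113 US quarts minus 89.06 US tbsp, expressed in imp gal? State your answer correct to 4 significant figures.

0.7747 imp gal

5.113 US qt = 1.06437 imp gal and 89.06 US tbsp = 0.289680 imp gal.
1.06437 − 0.289680 ≈ 0.7747 imp gal.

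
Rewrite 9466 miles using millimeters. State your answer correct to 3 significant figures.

1.52e+10 mm

1 mile = 1.60934e+6 millimeters.
Thus 9466 × 1.60934e+6 ≈ 1.52e+10 mm.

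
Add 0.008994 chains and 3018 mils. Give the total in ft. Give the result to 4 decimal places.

0.8451 ft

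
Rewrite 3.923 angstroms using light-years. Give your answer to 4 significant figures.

4.147e-26 ly

1 angstrom = 1.05700e-26 light-years.
Then 3.923 × 1.05700e-26 ≈ 4.147e-26 ly.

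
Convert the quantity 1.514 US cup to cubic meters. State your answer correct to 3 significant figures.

1 US cup = 0.000236588 m³.
1.514 × 0.000236588 ≈ 0.000358 m³.

0.000358 m³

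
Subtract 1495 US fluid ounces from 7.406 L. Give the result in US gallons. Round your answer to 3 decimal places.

-9.723 US gallons

7.406 L = 1.95646 US gal and 1495 US fl oz = 11.6797 US gal.
1.95646 − 11.6797 ≈ -9.723 US gal.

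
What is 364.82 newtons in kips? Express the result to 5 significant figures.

1 N = 0.000224809 kips.
364.82 × 0.000224809 ≈ 0.082015 kip.

0.082015 kip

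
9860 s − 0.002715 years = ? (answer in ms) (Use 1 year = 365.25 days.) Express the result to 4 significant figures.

-7.582e+7 ms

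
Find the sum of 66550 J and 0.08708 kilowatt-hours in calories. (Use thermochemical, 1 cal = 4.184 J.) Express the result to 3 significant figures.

66550 J = 15905.8 cal and 0.08708 kWh = 74925.4 cal.
15905.8 + 74925.4 ≈ 90800 cal.

90800 cal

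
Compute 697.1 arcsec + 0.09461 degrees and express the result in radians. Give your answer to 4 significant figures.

697.1 arcsec = 0.00337964 rad and 0.09461 ° = 0.00165126 rad.
0.00337964 + 0.00165126 ≈ 0.005031 rad.

0.005031 radians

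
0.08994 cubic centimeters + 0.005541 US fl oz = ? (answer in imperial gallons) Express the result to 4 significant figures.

0.08994 cm³ = 1.97840 × 10^-5 imp gal and 0.005541 US fl oz = 3.60457 × 10^-5 imp gal.
1.97840 × 10^-5 + 3.60457 × 10^-5 ≈ 5.583 × 10^-5 imp gal.

5.583 × 10^-5 imp gal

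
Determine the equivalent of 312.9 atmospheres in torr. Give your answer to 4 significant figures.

1 atm = 760.000 torr.
So 312.9 × 760.000 ≈ 237800 torr.

237800 torr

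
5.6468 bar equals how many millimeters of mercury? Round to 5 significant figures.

4235.4 mmHg

1 bar = 750.0616 mmHg.
Then 5.6468 × 750.0616 ≈ 4235.4 mmHg.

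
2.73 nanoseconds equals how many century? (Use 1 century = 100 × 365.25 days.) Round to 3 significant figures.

8.65 × 10^-19 centuries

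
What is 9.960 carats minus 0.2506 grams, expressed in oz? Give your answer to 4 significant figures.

0.06143 ounces

9.960 ct = 0.0702657 oz and 0.2506 g = 0.00883965 oz.
0.0702657 − 0.00883965 ≈ 0.06143 oz.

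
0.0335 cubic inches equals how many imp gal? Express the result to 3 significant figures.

1 in³ = 0.00360465 imperial gallons.
Then 0.0335 × 0.00360465 ≈ 0.000121 imp gal.

0.000121 imperial gallons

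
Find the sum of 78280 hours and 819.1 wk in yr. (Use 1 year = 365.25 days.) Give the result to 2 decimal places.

78280 h = 8.92996 yr and 819.1 wk = 15.6980 yr.
8.92996 + 15.6980 ≈ 24.63 yr.

24.63 years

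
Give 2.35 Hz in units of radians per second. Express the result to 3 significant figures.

1 Hz = 6.28319 rad/s.
Then 2.35 × 6.28319 ≈ 14.8 rad/s.

14.8 rad/s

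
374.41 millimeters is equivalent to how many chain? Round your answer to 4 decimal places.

1 mm = 4.97097 × 10^-5 chain.
So 374.41 × 4.97097 × 10^-5 ≈ 0.0186 chain.

0.0186 chains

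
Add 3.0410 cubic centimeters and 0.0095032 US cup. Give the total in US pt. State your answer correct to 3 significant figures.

0.0112 US pt

3.0410 cm³ = 0.00642678 US pt and 0.0095032 US cup = 0.00475160 US pt.
0.00642678 + 0.00475160 ≈ 0.0112 US pt.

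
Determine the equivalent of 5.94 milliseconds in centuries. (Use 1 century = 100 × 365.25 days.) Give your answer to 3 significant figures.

1.88e-12 century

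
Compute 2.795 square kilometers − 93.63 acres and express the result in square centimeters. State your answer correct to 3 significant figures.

2.795 km² = 2.79500e+10 cm² and 93.63 acre = 3.78907e+9 cm².
2.79500e+10 − 3.78907e+9 ≈ 2.42e+10 cm².

2.42e+10 cm²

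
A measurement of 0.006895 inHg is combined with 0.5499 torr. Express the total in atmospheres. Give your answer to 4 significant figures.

0.006895 inHg = 0.000230438 atm and 0.5499 torr = 0.000723553 atm.
0.000230438 + 0.000723553 ≈ 0.0009540 atm.

0.0009540 atmospheres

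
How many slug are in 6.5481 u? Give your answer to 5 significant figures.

7.4506 × 10^-28 slug

1 u = 1.13783 × 10^-28 slugs.
So 6.5481 × 1.13783 × 10^-28 ≈ 7.4506 × 10^-28 slug.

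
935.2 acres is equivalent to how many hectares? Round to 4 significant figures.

378.5 hectares

1 acre = 0.404686 hectares.
Thus 935.2 × 0.404686 ≈ 378.5 ha.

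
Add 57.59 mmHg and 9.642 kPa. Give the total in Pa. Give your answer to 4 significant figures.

17320 Pa

57.59 mmHg = 7678.04 Pa and 9.642 kPa = 9642.00 Pa.
7678.04 + 9642.00 ≈ 17320 Pa.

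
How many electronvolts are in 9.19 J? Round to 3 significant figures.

1 J = 6.24151 × 10^18 eV.
9.19 × 6.24151 × 10^18 ≈ 5.74 × 10^19 eV.

5.74 × 10^19 eV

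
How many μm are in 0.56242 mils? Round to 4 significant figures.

14.29 μm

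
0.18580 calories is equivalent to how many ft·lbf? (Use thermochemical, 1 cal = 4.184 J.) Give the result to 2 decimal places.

0.57 ft·lbf

1 calorie = 3.08596 ft·lbf.
0.18580 × 3.08596 ≈ 0.57 ft·lbf.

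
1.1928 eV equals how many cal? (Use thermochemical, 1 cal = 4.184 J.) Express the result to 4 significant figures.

1 electronvolt = 3.82929 × 10^-20 cal.
1.1928 × 3.82929 × 10^-20 ≈ 4.568 × 10^-20 cal.

4.568 × 10^-20 cal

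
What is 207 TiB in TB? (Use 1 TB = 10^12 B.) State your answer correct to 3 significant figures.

1 tebibyte = 1.09951 TB.
Thus 207 × 1.09951 ≈ 228 TB.

228 terabytes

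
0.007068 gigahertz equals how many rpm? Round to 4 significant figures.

4.241e+8 rpm

1 gigahertz = 6.00000e+10 revolutions per minute.
0.007068 × 6.00000e+10 ≈ 4.241e+8 rpm.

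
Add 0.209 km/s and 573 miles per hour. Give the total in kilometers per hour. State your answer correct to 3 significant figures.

1670 kilometers per hour

0.209 km/s = 752.400 km/h and 573 mph = 922.154 km/h.
752.400 + 922.154 ≈ 1670 km/h.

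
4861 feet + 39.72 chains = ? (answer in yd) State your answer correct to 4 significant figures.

4861 ft = 1620.33 yd and 39.72 chain = 873.840 yd.
1620.33 + 873.840 ≈ 2494 yd.

2494 yd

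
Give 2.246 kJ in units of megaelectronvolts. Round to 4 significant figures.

1.402 × 10^16 megaelectronvolts

1 kilojoule = 6.24151 × 10^15 MeV.
Thus 2.246 × 6.24151 × 10^15 ≈ 1.402 × 10^16 MeV.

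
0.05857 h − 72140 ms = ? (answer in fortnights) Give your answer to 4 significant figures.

0.05857 h = 0.000174315 fortnight and 72140 ms = 5.96396e-5 fortnight.
0.000174315 − 5.96396e-5 ≈ 0.0001147 fortnight.

0.0001147 fortnight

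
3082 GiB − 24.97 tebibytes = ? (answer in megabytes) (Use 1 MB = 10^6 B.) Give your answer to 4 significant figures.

3082 GiB = 3.30927 × 10^6 MB and 24.97 TiB = 2.74548 × 10^7 MB.
3.30927 × 10^6 − 2.74548 × 10^7 ≈ -2.415 × 10^7 MB.

-2.415 × 10^7 megabytes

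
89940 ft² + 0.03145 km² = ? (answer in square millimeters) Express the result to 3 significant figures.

3.98 × 10^10 mm²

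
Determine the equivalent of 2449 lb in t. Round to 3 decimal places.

1.111 t

1 lb = 0.000453592 metric tons.
So 2449 × 0.000453592 ≈ 1.111 t.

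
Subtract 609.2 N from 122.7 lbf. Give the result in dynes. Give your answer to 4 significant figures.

-6.340 × 10^6 dyn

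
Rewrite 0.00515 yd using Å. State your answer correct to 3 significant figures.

4.71e+7 Å

1 yd = 9.14400e+9 Å.
So 0.00515 × 9.14400e+9 ≈ 4.71e+7 Å.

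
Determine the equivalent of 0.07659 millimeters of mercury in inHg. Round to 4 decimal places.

1 millimeter of mercury = 0.0393701 inches of mercury.
Thus 0.07659 × 0.0393701 ≈ 0.0030 inHg.

0.0030 inHg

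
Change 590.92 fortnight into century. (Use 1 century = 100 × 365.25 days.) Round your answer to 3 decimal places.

1 fortnight = 0.000383299 centuries.
So 590.92 × 0.000383299 ≈ 0.226 century.

0.226 century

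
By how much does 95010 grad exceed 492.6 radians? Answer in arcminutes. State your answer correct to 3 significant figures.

3.44 × 10^6 arcmin

95010 grad = 5.13054 × 10^6 arcmin and 492.6 rad = 1.69343 × 10^6 arcmin.
5.13054 × 10^6 − 1.69343 × 10^6 ≈ 3.44 × 10^6 arcmin.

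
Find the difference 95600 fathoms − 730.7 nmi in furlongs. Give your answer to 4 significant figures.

95600 fathom = 869.091 furlong and 730.7 nmi = 6727.00 furlong.
869.091 − 6727.00 ≈ -5858 furlong.

-5858 furlongs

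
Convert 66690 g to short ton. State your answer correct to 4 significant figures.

0.07351 short tons

1 g = 1.10231 × 10^-6 short tons.
Thus 66690 × 1.10231 × 10^-6 ≈ 0.07351 short ton.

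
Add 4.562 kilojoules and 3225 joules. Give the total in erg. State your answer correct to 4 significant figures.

4.562 kJ = 4.56200e+10 erg and 3225 J = 3.22500e+10 erg.
4.56200e+10 + 3.22500e+10 ≈ 7.787e+10 erg.

7.787e+10 ergs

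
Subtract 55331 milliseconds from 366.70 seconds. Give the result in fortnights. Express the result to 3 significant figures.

366.70 s = 0.000303158 fortnight and 55331 ms = 4.57432 × 10^-5 fortnight.
0.000303158 − 4.57432 × 10^-5 ≈ 0.000257 fortnight.

0.000257 fortnight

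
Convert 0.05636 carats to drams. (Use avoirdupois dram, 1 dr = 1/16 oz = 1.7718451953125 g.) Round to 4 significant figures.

1 carat = 0.112877 dr.
0.05636 × 0.112877 ≈ 0.006362 dr.

0.006362 dr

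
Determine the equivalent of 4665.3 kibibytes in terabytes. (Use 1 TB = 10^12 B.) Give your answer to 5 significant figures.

4.7773e-6 TB

1 KiB = 1.02400e-9 TB.
Thus 4665.3 × 1.02400e-9 ≈ 4.7773e-6 TB.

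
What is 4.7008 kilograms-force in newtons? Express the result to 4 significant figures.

1 kgf = 9.80665 newtons.
4.7008 × 9.80665 ≈ 46.10 N.

46.10 N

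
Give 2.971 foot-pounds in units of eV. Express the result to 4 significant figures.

1 foot-pound = 8.46235 × 10^18 eV.
Thus 2.971 × 8.46235 × 10^18 ≈ 2.514 × 10^19 eV.

2.514 × 10^19 eV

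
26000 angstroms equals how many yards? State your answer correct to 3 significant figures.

1 angstrom = 1.09361 × 10^-10 yards.
Then 26000 × 1.09361 × 10^-10 ≈ 2.84 × 10^-6 yd.

2.84 × 10^-6 yards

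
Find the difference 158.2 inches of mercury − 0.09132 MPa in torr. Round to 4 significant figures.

3333 torr

158.2 inHg = 4018.28 torr and 0.09132 MPa = 684.956 torr.
4018.28 − 684.956 ≈ 3333 torr.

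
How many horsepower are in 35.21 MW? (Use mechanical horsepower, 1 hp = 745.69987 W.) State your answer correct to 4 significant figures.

1 MW = 1341.02 horsepower.
35.21 × 1341.02 ≈ 47220 hp.

47220 horsepower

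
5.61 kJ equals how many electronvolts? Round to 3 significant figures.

3.50 × 10^22 electronvolts

1 kilojoule = 6.24151 × 10^21 eV.
Thus 5.61 × 6.24151 × 10^21 ≈ 3.50 × 10^22 eV.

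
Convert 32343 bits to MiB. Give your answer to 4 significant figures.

1 bit = 1.19209e-7 MiB.
32343 × 1.19209e-7 ≈ 0.003856 MiB.

0.003856 MiB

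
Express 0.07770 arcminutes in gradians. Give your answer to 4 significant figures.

0.001439 grad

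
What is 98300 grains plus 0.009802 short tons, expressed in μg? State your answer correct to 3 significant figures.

98300 gr = 6.36973 × 10^9 μg and 0.009802 short ton = 8.89222 × 10^9 μg.
6.36973 × 10^9 + 8.89222 × 10^9 ≈ 1.53 × 10^10 μg.

1.53 × 10^10 micrograms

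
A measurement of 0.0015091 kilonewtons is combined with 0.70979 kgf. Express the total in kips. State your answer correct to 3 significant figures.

0.00190 kip

0.0015091 kN = 0.000339259 kip and 0.70979 kgf = 0.00156482 kip.
0.000339259 + 0.00156482 ≈ 0.00190 kip.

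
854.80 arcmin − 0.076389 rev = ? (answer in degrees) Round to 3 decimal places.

854.80 arcmin = 14.2467 ° and 0.076389 rev = 27.5000 °.
14.2467 − 27.5000 ≈ -13.253 °.

-13.253 °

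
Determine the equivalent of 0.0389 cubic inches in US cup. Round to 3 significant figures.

1 in³ = 0.0692641 US cup.
Thus 0.0389 × 0.0692641 ≈ 0.00269 US cup.

0.00269 US cup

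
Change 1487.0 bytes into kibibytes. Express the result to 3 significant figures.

1 B = 0.0009765625 KiB.
So 1487.0 × 0.0009765625 ≈ 1.45 KiB.

1.45 KiB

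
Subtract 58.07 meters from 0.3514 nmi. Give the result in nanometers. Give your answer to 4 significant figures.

5.927e+11 nm

0.3514 nmi = 6.50793e+11 nm and 58.07 m = 5.80700e+10 nm.
6.50793e+11 − 5.80700e+10 ≈ 5.927e+11 nm.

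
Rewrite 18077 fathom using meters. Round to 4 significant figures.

1 fathom = 1.82880 m.
So 18077 × 1.82880 ≈ 33060 m.

33060 m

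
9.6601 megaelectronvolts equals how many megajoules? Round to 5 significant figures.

1.5477 × 10^-18 megajoules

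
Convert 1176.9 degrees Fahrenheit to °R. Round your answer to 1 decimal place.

°R = °F + 459.67.
Applying the formula gives 1636.6 °R.

1636.6 °R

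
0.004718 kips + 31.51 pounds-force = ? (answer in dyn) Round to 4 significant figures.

1.612 × 10^7 dyn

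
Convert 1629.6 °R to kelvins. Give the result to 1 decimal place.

°R = K × 9/5.
Applying the formula gives 905.3 K.

905.3 K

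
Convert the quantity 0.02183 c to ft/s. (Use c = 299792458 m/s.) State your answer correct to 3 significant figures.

1 speed of light = 9.83571 × 10^8 ft/s.
0.02183 × 9.83571 × 10^8 ≈ 2.15 × 10^7 ft/s.

2.15 × 10^7 ft/s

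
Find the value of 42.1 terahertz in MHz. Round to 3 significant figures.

1 THz = 1.00000 × 10^6 megahertz.
Then 42.1 × 1.00000 × 10^6 ≈ 4.21 × 10^7 MHz.

4.21 × 10^7 MHz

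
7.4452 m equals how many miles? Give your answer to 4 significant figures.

1 m = 0.000621371 mi.
So 7.4452 × 0.000621371 ≈ 0.004626 mi.

0.004626 miles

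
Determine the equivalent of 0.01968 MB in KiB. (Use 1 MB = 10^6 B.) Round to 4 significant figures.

19.22 KiB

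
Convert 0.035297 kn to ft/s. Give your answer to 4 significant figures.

1 knot = 1.68781 feet per second.
0.035297 × 1.68781 ≈ 0.05957 ft/s.

0.05957 ft/s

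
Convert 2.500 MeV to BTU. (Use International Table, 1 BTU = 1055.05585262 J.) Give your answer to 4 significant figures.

3.796 × 10^-16 British thermal units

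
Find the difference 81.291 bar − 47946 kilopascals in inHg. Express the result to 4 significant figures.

-11760 inHg

81.291 bar = 2400.52 inHg and 47946 kPa = 14158.4 inHg.
2400.52 − 14158.4 ≈ -11760 inHg.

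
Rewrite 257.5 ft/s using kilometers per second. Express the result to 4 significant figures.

1 ft/s = 0.000304800 kilometers per second.
Then 257.5 × 0.000304800 ≈ 0.07849 km/s.

0.07849 km/s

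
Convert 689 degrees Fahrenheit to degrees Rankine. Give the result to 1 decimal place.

1148.7 °R

°R = °F + 459.67.
Applying the formula gives 1148.7 °R.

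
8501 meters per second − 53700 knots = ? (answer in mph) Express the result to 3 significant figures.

8501 m/s = 19016.2 mph and 53700 kn = 61796.9 mph.
19016.2 − 61796.9 ≈ -42800 mph.

-42800 mph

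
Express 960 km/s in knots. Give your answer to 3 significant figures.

1 kilometer per second = 1943.84 knots.
So 960 × 1943.84 ≈ 1.87 × 10^6 kn.

1.87 × 10^6 knots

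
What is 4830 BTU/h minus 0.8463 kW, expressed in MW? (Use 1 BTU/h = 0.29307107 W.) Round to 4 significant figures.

0.0005692 MW

4830 BTU/h = 0.00141553 MW and 0.8463 kW = 0.000846300 MW.
0.00141553 − 0.000846300 ≈ 0.0005692 MW.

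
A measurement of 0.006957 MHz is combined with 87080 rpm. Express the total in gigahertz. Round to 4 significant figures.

0.006957 MHz = 6.95700e-6 GHz and 87080 rpm = 1.45133e-6 GHz.
6.95700e-6 + 1.45133e-6 ≈ 8.408e-6 GHz.

8.408e-6 GHz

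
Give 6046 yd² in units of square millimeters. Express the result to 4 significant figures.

5.055e+9 square millimeters

1 yd² = 836127 mm².
Then 6046 × 836127 ≈ 5.055e+9 mm².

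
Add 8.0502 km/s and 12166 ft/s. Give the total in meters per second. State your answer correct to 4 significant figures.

11760 m/s

8.0502 km/s = 8050.20 m/s and 12166 ft/s = 3708.20 m/s.
8050.20 + 3708.20 ≈ 11760 m/s.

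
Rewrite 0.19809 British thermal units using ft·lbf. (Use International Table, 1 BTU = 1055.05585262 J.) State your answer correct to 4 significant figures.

1 British thermal unit = 778.169 foot-pounds.
Thus 0.19809 × 778.169 ≈ 154.1 ft·lbf.

154.1 foot-pounds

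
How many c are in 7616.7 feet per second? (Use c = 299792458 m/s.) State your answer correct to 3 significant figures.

1 foot per second = 1.01670e-9 times the speed of light.
Thus 7616.7 × 1.01670e-9 ≈ 7.74e-6 c.

7.74e-6 c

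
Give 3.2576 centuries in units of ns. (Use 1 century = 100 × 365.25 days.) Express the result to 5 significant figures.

1.0280 × 10^19 nanoseconds

1 century = 3.15576 × 10^18 nanoseconds.
Then 3.2576 × 3.15576 × 10^18 ≈ 1.0280 × 10^19 ns.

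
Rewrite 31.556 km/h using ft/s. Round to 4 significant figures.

1 kilometer per hour = 0.911344 ft/s.
Then 31.556 × 0.911344 ≈ 28.76 ft/s.

28.76 feet per second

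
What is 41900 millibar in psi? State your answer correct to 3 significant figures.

608 psi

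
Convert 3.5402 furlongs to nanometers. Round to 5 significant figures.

7.1217e+11 nanometers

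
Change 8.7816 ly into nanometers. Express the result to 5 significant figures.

1 ly = 9.46073 × 10^24 nanometers.
So 8.7816 × 9.46073 × 10^24 ≈ 8.3080 × 10^25 nm.

8.3080 × 10^25 nm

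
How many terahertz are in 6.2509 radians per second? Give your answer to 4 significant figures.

9.949e-13 THz

1 radian per second = 1.59155e-13 THz.
Thus 6.2509 × 1.59155e-13 ≈ 9.949e-13 THz.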